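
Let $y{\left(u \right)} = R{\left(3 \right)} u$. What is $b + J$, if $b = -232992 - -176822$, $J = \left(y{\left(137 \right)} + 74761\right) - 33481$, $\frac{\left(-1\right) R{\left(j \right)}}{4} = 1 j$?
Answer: $-16534$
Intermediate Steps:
$R{\left(j \right)} = - 4 j$ ($R{\left(j \right)} = - 4 \cdot 1 j = - 4 j$)
$y{\left(u \right)} = - 12 u$ ($y{\left(u \right)} = \left(-4\right) 3 u = - 12 u$)
$J = 39636$ ($J = \left(\left(-12\right) 137 + 74761\right) - 33481 = \left(-1644 + 74761\right) - 33481 = 73117 - 33481 = 39636$)
$b = -56170$ ($b = -232992 + 176822 = -56170$)
$b + J = -56170 + 39636 = -16534$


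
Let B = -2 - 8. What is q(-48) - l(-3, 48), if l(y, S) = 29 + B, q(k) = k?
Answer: -67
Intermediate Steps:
B = -10
l(y, S) = 19 (l(y, S) = 29 - 10 = 19)
q(-48) - l(-3, 48) = -48 - 1*19 = -48 - 19 = -67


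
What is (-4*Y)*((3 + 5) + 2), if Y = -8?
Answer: 320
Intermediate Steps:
(-4*Y)*((3 + 5) + 2) = (-4*(-8))*((3 + 5) + 2) = 32*(8 + 2) = 32*10 = 320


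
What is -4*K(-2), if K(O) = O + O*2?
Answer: 24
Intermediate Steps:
K(O) = 3*O (K(O) = O + 2*O = 3*O)
-4*K(-2) = -12*(-2) = -4*(-6) = 24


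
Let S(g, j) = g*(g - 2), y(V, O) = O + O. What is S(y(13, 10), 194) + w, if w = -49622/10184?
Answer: 1808309/5092 ≈ 355.13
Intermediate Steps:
y(V, O) = 2*O
S(g, j) = g*(-2 + g)
w = -24811/5092 (w = -49622*1/10184 = -24811/5092 ≈ -4.8725)
S(y(13, 10), 194) + w = (2*10)*(-2 + 2*10) - 24811/5092 = 20*(-2 + 20) - 24811/5092 = 20*18 - 24811/5092 = 360 - 24811/5092 = 1808309/5092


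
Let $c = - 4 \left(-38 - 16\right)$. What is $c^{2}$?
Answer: $46656$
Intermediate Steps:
$c = 216$ ($c = - 4 \left(-38 - 16\right) = \left(-4\right) \left(-54\right) = 216$)
$c^{2} = 216^{2} = 46656$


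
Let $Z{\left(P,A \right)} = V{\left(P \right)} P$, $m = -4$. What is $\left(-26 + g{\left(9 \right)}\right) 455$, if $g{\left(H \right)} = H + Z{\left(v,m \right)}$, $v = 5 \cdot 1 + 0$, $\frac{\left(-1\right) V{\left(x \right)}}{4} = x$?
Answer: $-53235$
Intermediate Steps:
$V{\left(x \right)} = - 4 x$
$v = 5$ ($v = 5 + 0 = 5$)
$Z{\left(P,A \right)} = - 4 P^{2}$ ($Z{\left(P,A \right)} = - 4 P P = - 4 P^{2}$)
$g{\left(H \right)} = -100 + H$ ($g{\left(H \right)} = H - 4 \cdot 5^{2} = H - 100 = -100 + H$)
$\left(-26 + g{\left(9 \right)}\right) 455 = \left(-26 + \left(-100 + 9\right)\right) 455 = \left(-26 - 91\right) 455 = \left(-117\right) 455 = -53235$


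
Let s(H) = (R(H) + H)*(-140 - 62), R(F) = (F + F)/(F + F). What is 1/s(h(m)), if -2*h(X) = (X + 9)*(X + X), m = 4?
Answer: 1/10302 ≈ 9.7068e-5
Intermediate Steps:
R(F) = 1 (R(F) = (2*F)/((2*F)) = (2*F)*(1/(2*F)) = 1)
h(X) = -X*(9 + X) (h(X) = -(X + 9)*(X + X)/2 = -(9 + X)*2*X/2 = -X*(9 + X))
s(H) = -202 - 202*H (s(H) = (1 + H)*(-140 - 62) = (1 + H)*(-202) = -202 - 202*H)
1/s(h(m)) = 1/(-202 - (-202)*4*(9 + 4)) = 1/(-202 - (-202)*4*13) = 1/(-202 - 202*(-52)) = 1/(-202 + 10504) = 1/10302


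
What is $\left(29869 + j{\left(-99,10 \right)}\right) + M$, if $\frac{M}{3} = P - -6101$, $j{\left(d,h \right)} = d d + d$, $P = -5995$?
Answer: $39889$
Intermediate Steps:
$j{\left(d,h \right)} = d + d^{2}$ ($j{\left(d,h \right)} = d^{2} + d = d + d^{2}$)
$M = 318$ ($M = 3 \left(-5995 - -6101\right) = 3 \left(-5995 + 6101\right) = 3 \cdot 106 = 318$)
$\left(29869 + j{\left(-99,10 \right)}\right) + M = \left(29869 - 99 \left(1 - 99\right)\right) + 318 = \left(29869 - -9702\right) + 318 = \left(29869 + 9702\right) + 318 = 39571 + 318 = 39889$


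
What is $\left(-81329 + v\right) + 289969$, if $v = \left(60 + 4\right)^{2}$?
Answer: $212736$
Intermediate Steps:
$v = 4096$ ($v = 64^{2} = 4096$)
$\left(-81329 + v\right) + 289969 = \left(-81329 + 4096\right) + 289969 = -77233 + 289969 = 212736$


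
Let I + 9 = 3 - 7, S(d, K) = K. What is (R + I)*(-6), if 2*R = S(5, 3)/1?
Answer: 69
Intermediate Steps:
I = -13 (I = -9 + (3 - 7) = -9 - 4 = -13)
R = 3/2 (R = (3/1)/2 = (3*1)/2 = (1/2)*3 = 3/2 ≈ 1.5000)
(R + I)*(-6) = (3/2 - 13)*(-6) = -23/2*(-6) = 69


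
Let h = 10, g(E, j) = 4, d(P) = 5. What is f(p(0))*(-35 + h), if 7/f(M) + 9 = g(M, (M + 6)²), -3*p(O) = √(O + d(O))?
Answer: 35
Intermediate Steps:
p(O) = -√(5 + O)/3 (p(O) = -√(O + 5)/3 = -√(5 + O)/3)
f(M) = -7/5 (f(M) = 7/(-9 + 4) = 7/(-5) = 7*(-⅕) = -7/5)
f(p(0))*(-35 + h) = -7*(-35 + 10)/5 = -7/5*(-25) = 35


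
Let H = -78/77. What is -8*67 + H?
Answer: -41350/77 ≈ -537.01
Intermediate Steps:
H = -78/77 (H = -78*1/77 = -78/77 ≈ -1.0130)
-8*67 + H = -8*67 - 78/77 = -536 - 78/77 = -41350/77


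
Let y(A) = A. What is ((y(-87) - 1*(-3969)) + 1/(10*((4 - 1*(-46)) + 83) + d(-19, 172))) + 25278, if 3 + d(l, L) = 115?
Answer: 42048721/1442 ≈ 29160.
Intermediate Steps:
d(l, L) = 112 (d(l, L) = -3 + 115 = 112)
((y(-87) - 1*(-3969)) + 1/(10*((4 - 1*(-46)) + 83) + d(-19, 172))) + 25278 = ((-87 - 1*(-3969)) + 1/(10*((4 - 1*(-46)) + 83) + 112)) + 25278 = ((-87 + 3969) + 1/(10*((4 + 46) + 83) + 112)) + 25278 = (3882 + 1/(10*(50 + 83) + 112)) + 25278 = (3882 + 1/(10*133 + 112)) + 25278 = (3882 + 1/(1330 + 112)) + 25278 = (3882 + 1/1442) + 25278 = 5597845/1442 + 25278 = 42048721/1442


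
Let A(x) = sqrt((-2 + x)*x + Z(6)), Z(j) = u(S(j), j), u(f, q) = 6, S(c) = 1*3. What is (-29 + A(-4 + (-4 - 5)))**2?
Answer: (29 - sqrt(201))**2 ≈ 219.71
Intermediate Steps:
S(c) = 3
Z(j) = 6
A(x) = sqrt(6 + x*(-2 + x)) (A(x) = sqrt((-2 + x)*x + 6) = sqrt(x*(-2 + x) + 6) = sqrt(6 + x*(-2 + x)))
(-29 + A(-4 + (-4 - 5)))**2 = (-29 + sqrt(6 + (-4 + (-4 - 5))**2 - 2*(-4 + (-4 - 5))))**2 = (-29 + sqrt(6 + (-4 - 9)**2 - 2*(-4 - 9)))**2 = (-29 + sqrt(6 + (-13)**2 - 2*(-13)))**2 = (-29 + sqrt(6 + 169 + 26))**2 = (-29 + sqrt(201))**2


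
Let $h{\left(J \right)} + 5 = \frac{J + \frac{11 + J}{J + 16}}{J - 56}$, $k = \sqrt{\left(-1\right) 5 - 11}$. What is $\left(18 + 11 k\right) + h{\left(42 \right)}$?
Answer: $\frac{8067}{812} + 44 i \approx 9.9347 + 44.0 i$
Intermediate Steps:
$k = 4 i$ ($k = \sqrt{-5 - 11} = \sqrt{-16} = 4 i \approx 4.0 i$)
$h{\left(J \right)} = -5 + \frac{J + \frac{11 + J}{16 + J}}{-56 + J}$ ($h{\left(J \right)} = -5 + \frac{J + \frac{11 + J}{J + 16}}{J - 56} = -5 + \frac{J + \frac{11 + J}{16 + J}}{-56 + J}$)
$\left(18 + 11 k\right) + h{\left(42 \right)} = \left(18 + 11 \cdot 4 i\right) + \frac{-4491 - 9114 + 4 \cdot 42^{2}}{896 - 42^{2} + 40 \cdot 42} = \left(18 + 44 i\right) + \frac{-4491 - 9114 + 4 \cdot 1764}{896 - 1764 + 1680} = \left(18 + 44 i\right) + \frac{-4491 - 9114 + 7056}{896 - 1764 + 1680} = \left(18 + 44 i\right) + \frac{1}{812} \left(-6549\right) = \left(18 + 44 i\right) - \frac{6549}{812} = \frac{8067}{812} + 44 i$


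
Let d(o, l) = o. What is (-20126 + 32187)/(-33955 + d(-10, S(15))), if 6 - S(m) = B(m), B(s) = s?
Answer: -12061/33965 ≈ -0.35510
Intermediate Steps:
S(m) = 6 - m
(-20126 + 32187)/(-33955 + d(-10, S(15))) = (-20126 + 32187)/(-33955 - 10) = 12061/(-33965) = 12061*(-1/33965) = -12061/33965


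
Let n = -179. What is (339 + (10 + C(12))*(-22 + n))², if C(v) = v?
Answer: 16670889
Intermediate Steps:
(339 + (10 + C(12))*(-22 + n))² = (339 + (10 + 12)*(-22 - 179))² = (339 + 22*(-201))² = (339 - 4422)² = (-4083)² = 16670889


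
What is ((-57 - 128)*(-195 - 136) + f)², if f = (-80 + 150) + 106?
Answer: 3771310921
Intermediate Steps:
f = 176 (f = 70 + 106 = 176)
((-57 - 128)*(-195 - 136) + f)² = ((-57 - 128)*(-195 - 136) + 176)² = (-185*(-331) + 176)² = (61235 + 176)² = 61411² = 3771310921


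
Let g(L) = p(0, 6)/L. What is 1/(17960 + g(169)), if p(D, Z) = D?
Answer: 1/17960 ≈ 5.5679e-5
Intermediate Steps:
g(L) = 0 (g(L) = 0/L = 0)
1/(17960 + g(169)) = 1/(17960 + 0) = 1/17960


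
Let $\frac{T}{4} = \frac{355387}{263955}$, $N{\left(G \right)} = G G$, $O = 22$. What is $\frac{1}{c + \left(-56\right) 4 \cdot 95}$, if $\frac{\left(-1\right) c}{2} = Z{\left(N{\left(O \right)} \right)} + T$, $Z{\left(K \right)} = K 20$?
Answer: $- \frac{263955}{10729974296} \approx -2.46 \cdot 10^{-5}$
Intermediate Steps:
$N{\left(G \right)} = G^{2}$
$T = \frac{1421548}{263955}$ ($T = 4 \cdot \frac{355387}{263955} = \frac{1421548}{263955} \approx 5.3856$)
$Z{\left(K \right)} = 20 K$
$c = - \frac{5113011896}{263955}$ ($c = - 2 \left(20 \cdot 22^{2} + \frac{1421548}{263955}\right) = - 2 \left(20 \cdot 484 + \frac{1421548}{263955}\right) = - 2 \left(9680 + \frac{1421548}{263955}\right) = \left(-2\right) \frac{2556505948}{263955} = - \frac{5113011896}{263955} \approx -19371.0$)
$\frac{1}{c + \left(-56\right) 4 \cdot 95} = \frac{1}{- \frac{5113011896}{263955} + \left(-56\right) 4 \cdot 95} = \frac{1}{- \frac{5113011896}{263955} - 21280} = \frac{1}{- \frac{10729974296}{263955}} = - \frac{263955}{10729974296}$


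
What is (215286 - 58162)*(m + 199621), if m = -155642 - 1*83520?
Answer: -6212840084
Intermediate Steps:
m = -239162 (m = -155642 - 83520 = -239162)
(215286 - 58162)*(m + 199621) = (215286 - 58162)*(-239162 + 199621) = 157124*(-39541) = -6212840084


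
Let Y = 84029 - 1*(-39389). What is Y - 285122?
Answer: -161704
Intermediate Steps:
Y = 123418 (Y = 84029 + 39389 = 123418)
Y - 285122 = 123418 - 285122 = -161704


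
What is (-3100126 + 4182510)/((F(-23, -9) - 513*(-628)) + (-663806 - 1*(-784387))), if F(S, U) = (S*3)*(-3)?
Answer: 135298/55369 ≈ 2.4436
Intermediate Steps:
F(S, U) = -9*S (F(S, U) = (3*S)*(-3) = -9*S)
(-3100126 + 4182510)/((F(-23, -9) - 513*(-628)) + (-663806 - 1*(-784387))) = (-3100126 + 4182510)/((-9*(-23) - 513*(-628)) + (-663806 - 1*(-784387))) = 1082384/((207 + 322164) + (-663806 + 784387)) = 1082384/(322371 + 120581) = 1082384/442952 = 1082384*(1/442952) = 135298/55369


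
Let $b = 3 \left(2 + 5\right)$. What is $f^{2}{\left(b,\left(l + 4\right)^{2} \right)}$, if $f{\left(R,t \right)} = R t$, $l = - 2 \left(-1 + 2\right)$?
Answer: $7056$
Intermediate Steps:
$l = -2$ ($l = \left(-2\right) 1 = -2$)
$b = 21$ ($b = 3 \cdot 7 = 21$)
$f^{2}{\left(b,\left(l + 4\right)^{2} \right)} = \left(21 \left(-2 + 4\right)^{2}\right)^{2} = \left(21 \cdot 2^{2}\right)^{2} = \left(21 \cdot 4\right)^{2} = 84^{2} = 7056$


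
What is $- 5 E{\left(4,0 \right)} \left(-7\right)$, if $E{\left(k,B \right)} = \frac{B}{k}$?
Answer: $0$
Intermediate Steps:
$- 5 E{\left(4,0 \right)} \left(-7\right) = - 5 \cdot \frac{0}{4} \left(-7\right) = - 5 \cdot 0 \cdot \frac{1}{4} \left(-7\right) = \left(-5\right) 0 \left(-7\right) = 0 \left(-7\right) = 0$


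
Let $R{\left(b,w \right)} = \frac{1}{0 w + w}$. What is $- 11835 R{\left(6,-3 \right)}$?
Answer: $3945$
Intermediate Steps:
$R{\left(b,w \right)} = \frac{1}{w}$ ($R{\left(b,w \right)} = \frac{1}{0 + w} = \frac{1}{w}$)
$- 11835 R{\left(6,-3 \right)} = - \frac{11835}{-3} = \left(-11835\right) \left(- \frac{1}{3}\right) = 3945$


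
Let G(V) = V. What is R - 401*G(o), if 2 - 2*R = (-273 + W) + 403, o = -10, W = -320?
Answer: 4106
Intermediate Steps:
R = 96 (R = 1 - ((-273 - 320) + 403)/2 = 1 - (-593 + 403)/2 = 1 - 1/2*(-190) = 1 + 95 = 96)
R - 401*G(o) = 96 - 401*(-10) = 96 + 4010 = 4106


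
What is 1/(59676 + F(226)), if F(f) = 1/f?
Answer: 226/13486777 ≈ 1.6757e-5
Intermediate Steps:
1/(59676 + F(226)) = 1/(59676 + 1/226) = 1/(13486777/226) = 226/13486777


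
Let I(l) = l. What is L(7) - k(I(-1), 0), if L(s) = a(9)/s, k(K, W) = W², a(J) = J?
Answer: 9/7 ≈ 1.2857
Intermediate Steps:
L(s) = 9/s
L(7) - k(I(-1), 0) = 9/7 - 1*0² = 9*(⅐) - 1*0 = 9/7 + 0 = 9/7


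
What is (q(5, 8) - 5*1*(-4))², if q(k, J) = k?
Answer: 625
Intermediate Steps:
(q(5, 8) - 5*1*(-4))² = (5 - 5*1*(-4))² = (5 - 5*(-4))² = (5 + 20)² = 25² = 625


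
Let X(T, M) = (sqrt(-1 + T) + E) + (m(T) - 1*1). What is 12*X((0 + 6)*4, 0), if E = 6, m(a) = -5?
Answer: 12*sqrt(23) ≈ 57.550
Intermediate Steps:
X(T, M) = sqrt(-1 + T) (X(T, M) = (sqrt(-1 + T) + 6) + (-5 - 1*1) = (6 + sqrt(-1 + T)) + (-5 - 1) = (6 + sqrt(-1 + T)) - 6 = sqrt(-1 + T))
12*X((0 + 6)*4, 0) = 12*sqrt(-1 + (0 + 6)*4) = 12*sqrt(-1 + 6*4) = 12*sqrt(-1 + 24) = 12*sqrt(23)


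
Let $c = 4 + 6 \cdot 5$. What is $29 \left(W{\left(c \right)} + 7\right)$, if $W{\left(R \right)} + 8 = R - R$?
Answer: $-29$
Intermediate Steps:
$c = 34$ ($c = 4 + 30 = 34$)
$W{\left(R \right)} = -8$ ($W{\left(R \right)} = -8 + \left(R - R\right) = -8 + 0 = -8$)
$29 \left(W{\left(c \right)} + 7\right) = 29 \left(-8 + 7\right) = 29 \left(-1\right) = -29$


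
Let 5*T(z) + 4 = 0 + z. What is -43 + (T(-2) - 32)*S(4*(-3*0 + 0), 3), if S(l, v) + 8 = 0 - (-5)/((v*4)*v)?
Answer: 19619/90 ≈ 217.99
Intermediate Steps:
S(l, v) = -8 + 5/(4*v**2) (S(l, v) = -8 + (0 - (-5)/((v*4)*v)) = -8 + (0 - (-5)/((4*v)*v)) = -8 + (0 - (-5)/(4*v**2)) = -8 + (0 + 5/(4*v**2)) = -8 + 5/(4*v**2))
T(z) = -4/5 + z/5 (T(z) = -4/5 + (0 + z)/5 = -4/5 + z/5)
-43 + (T(-2) - 32)*S(4*(-3*0 + 0), 3) = -43 + ((-4/5 + (1/5)*(-2)) - 32)*(-8 + (5/4)/3**2) = -43 + ((-4/5 - 2/5) - 32)*(-8 + (5/4)*(1/9)) = -43 + (-6/5 - 32)*(-8 + 5/36) = -43 - 166/5*(-283/36) = -43 + 23489/90 = 19619/90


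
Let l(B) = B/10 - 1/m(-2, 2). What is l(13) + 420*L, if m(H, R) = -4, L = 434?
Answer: 3645631/20 ≈ 1.8228e+5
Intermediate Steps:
l(B) = ¼ + B/10 (l(B) = B/10 - 1/(-4) = B*(⅒) - 1*(-¼) = B/10 + ¼ = ¼ + B/10)
l(13) + 420*L = (¼ + (⅒)*13) + 420*434 = (¼ + 13/10) + 182280 = 31/20 + 182280 = 3645631/20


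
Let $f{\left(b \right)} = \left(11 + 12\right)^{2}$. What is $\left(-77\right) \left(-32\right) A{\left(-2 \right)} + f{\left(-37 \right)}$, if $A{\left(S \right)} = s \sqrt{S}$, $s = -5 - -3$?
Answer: $529 - 4928 i \sqrt{2} \approx 529.0 - 6969.2 i$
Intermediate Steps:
$s = -2$ ($s = -5 + 3 = -2$)
$f{\left(b \right)} = 529$ ($f{\left(b \right)} = 23^{2} = 529$)
$A{\left(S \right)} = - 2 \sqrt{S}$
$\left(-77\right) \left(-32\right) A{\left(-2 \right)} + f{\left(-37 \right)} = \left(-77\right) \left(-32\right) \left(- 2 \sqrt{-2}\right) + 529 = 2464 \left(- 2 i \sqrt{2}\right) + 529 = - 4928 i \sqrt{2} + 529 = 529 - 4928 i \sqrt{2}$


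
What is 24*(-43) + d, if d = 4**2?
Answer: -1016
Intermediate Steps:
d = 16
24*(-43) + d = 24*(-43) + 16 = -1032 + 16 = -1016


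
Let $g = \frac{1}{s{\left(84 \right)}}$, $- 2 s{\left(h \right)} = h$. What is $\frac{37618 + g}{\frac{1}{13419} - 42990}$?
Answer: $- \frac{1009591245}{1153765618} \approx -0.87504$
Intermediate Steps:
$s{\left(h \right)} = - \frac{h}{2}$
$g = - \frac{1}{42}$ ($g = \frac{1}{\left(- \frac{1}{2}\right) 84} = \frac{1}{-42} = - \frac{1}{42} \approx -0.02381$)
$\frac{37618 + g}{\frac{1}{13419} - 42990} = \frac{37618 - \frac{1}{42}}{\frac{1}{13419} - 42990} = \frac{1579955}{42 \left(\frac{1}{13419} - 42990\right)} = \frac{1579955}{42 \left(- \frac{576882809}{13419}\right)} = \frac{1579955}{42} \left(- \frac{13419}{576882809}\right) = - \frac{1009591245}{1153765618}$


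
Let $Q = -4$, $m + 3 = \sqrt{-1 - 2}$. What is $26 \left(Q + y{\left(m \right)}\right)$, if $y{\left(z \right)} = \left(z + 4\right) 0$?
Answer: $-104$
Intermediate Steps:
$m = -3 + i \sqrt{3}$ ($m = -3 + \sqrt{-1 - 2} = -3 + \sqrt{-3} = -3 + i \sqrt{3} \approx -3.0 + 1.732 i$)
$y{\left(z \right)} = 0$ ($y{\left(z \right)} = \left(4 + z\right) 0 = 0$)
$26 \left(Q + y{\left(m \right)}\right) = 26 \left(-4 + 0\right) = 26 \left(-4\right) = -104$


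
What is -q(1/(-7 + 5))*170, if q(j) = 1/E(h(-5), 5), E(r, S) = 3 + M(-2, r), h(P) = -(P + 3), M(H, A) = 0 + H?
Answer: -170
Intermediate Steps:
M(H, A) = H
h(P) = -3 - P (h(P) = -(3 + P) = -3 - P)
E(r, S) = 1 (E(r, S) = 3 - 2 = 1)
q(j) = 1 (q(j) = 1/1 = 1)
-q(1/(-7 + 5))*170 = -1*1*170 = -1*170 = -170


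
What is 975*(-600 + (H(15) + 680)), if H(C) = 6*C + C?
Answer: 180375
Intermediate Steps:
H(C) = 7*C
975*(-600 + (H(15) + 680)) = 975*(-600 + (7*15 + 680)) = 975*(-600 + (105 + 680)) = 975*(-600 + 785) = 975*185 = 180375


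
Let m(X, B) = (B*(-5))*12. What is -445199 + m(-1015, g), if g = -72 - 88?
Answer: -435599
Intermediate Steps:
g = -160
m(X, B) = -60*B (m(X, B) = -5*B*12 = -60*B)
-445199 + m(-1015, g) = -445199 - 60*(-160) = -445199 + 9600 = -435599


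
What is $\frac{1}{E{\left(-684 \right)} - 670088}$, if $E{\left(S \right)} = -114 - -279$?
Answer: $- \frac{1}{669923} \approx -1.4927 \cdot 10^{-6}$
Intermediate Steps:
$E{\left(S \right)} = 165$ ($E{\left(S \right)} = -114 + 279 = 165$)
$\frac{1}{E{\left(-684 \right)} - 670088} = \frac{1}{165 - 670088} = \frac{1}{-669923} = - \frac{1}{669923}$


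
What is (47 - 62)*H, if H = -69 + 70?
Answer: -15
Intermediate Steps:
H = 1
(47 - 62)*H = (47 - 62)*1 = -15*1 = -15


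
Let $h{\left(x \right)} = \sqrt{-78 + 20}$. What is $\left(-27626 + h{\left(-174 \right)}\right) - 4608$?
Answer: $-32234 + i \sqrt{58} \approx -32234.0 + 7.6158 i$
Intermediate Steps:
$h{\left(x \right)} = i \sqrt{58}$ ($h{\left(x \right)} = \sqrt{-58} = i \sqrt{58}$)
$\left(-27626 + h{\left(-174 \right)}\right) - 4608 = \left(-27626 + i \sqrt{58}\right) - 4608 = -32234 + i \sqrt{58}$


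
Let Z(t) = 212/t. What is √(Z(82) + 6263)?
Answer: √10532449/41 ≈ 79.155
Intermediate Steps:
√(Z(82) + 6263) = √(212/82 + 6263) = √(212*(1/82) + 6263) = √(106/41 + 6263) = √(256889/41) = √10532449/41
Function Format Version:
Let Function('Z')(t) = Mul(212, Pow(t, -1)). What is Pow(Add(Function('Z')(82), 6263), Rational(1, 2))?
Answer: Mul(Rational(1, 41), Pow(10532449, Rational(1, 2))) ≈ 79.155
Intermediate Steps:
Pow(Add(Function('Z')(82), 6263), Rational(1, 2)) = Pow(Add(Mul(212, Pow(82, -1)), 6263), Rational(1, 2)) = Pow(Add(Mul(212, Rational(1, 82)), 6263), Rational(1, 2)) = Pow(Add(Rational(106, 41), 6263), Rational(1, 2)) = Pow(Rational(256889, 41), Rational(1, 2)) = Mul(Rational(1, 41), Pow(10532449, Rational(1, 2)))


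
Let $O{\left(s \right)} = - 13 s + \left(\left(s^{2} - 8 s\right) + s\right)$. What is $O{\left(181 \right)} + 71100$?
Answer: $100241$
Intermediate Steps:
$O{\left(s \right)} = s^{2} - 20 s$ ($O{\left(s \right)} = - 13 s + \left(s^{2} - 7 s\right) = s^{2} - 20 s$)
$O{\left(181 \right)} + 71100 = 181 \left(-20 + 181\right) + 71100 = 181 \cdot 161 + 71100 = 29141 + 71100 = 100241$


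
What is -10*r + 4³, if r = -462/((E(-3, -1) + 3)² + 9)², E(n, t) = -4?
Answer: 551/5 ≈ 110.20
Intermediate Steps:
r = -231/50 (r = -462/((-4 + 3)² + 9)² = -462/((-1)² + 9)² = -462/(1 + 9)² = -462/(10²) = -462/100 = -462*1/100 = -231/50 ≈ -4.6200)
-10*r + 4³ = -10*(-231/50) + 4³ = 231/5 + 64 = 551/5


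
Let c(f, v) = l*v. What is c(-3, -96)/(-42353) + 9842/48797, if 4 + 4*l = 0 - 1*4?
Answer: 58209886/295242763 ≈ 0.19716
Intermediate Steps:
l = -2 (l = -1 + (0 - 1*4)/4 = -1 + (0 - 4)/4 = -1 + (¼)*(-4) = -1 - 1 = -2)
c(f, v) = -2*v
c(-3, -96)/(-42353) + 9842/48797 = -2*(-96)/(-42353) + 9842/48797 = 192*(-1/42353) + 9842*(1/48797) = -192/42353 + 1406/6971 = 58209886/295242763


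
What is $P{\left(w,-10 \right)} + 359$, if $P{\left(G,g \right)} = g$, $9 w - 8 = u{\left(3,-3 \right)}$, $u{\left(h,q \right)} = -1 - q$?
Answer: $349$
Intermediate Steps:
$w = \frac{10}{9}$ ($w = \frac{8}{9} + \frac{-1 - -3}{9} = \frac{8}{9} + \frac{-1 + 3}{9} = \frac{8}{9} + \frac{1}{9} \cdot 2 = \frac{8}{9} + \frac{2}{9} = \frac{10}{9} \approx 1.1111$)
$P{\left(w,-10 \right)} + 359 = -10 + 359 = 349$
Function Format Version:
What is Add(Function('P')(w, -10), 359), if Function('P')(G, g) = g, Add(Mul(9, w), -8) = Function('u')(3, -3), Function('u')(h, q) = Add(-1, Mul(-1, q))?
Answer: 349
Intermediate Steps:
w = Rational(10, 9) (w = Add(Rational(8, 9), Mul(Rational(1, 9), Add(-1, Mul(-1, -3)))) = Add(Rational(8, 9), Mul(Rational(1, 9), Add(-1, 3))) = Add(Rational(8, 9), Mul(Rational(1, 9), 2)) = Add(Rational(8, 9), Rational(2, 9)) = Rational(10, 9) ≈ 1.1111)
Add(Function('P')(w, -10), 359) = Add(-10, 359) = 349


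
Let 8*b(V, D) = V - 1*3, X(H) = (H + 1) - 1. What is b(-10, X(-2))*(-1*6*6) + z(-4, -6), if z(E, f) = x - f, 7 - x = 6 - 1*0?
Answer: 131/2 ≈ 65.500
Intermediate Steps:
x = 1 (x = 7 - (6 - 1*0) = 7 - (6 + 0) = 7 - 1*6 = 7 - 6 = 1)
X(H) = H (X(H) = (1 + H) - 1 = H)
b(V, D) = -3/8 + V/8 (b(V, D) = (V - 1*3)/8 = (V - 3)/8 = (-3 + V)/8 = -3/8 + V/8)
z(E, f) = 1 - f
b(-10, X(-2))*(-1*6*6) + z(-4, -6) = (-3/8 + (⅛)*(-10))*(-1*6*6) + (1 - 1*(-6)) = (-3/8 - 5/4)*(-6*6) + (1 + 6) = -13/8*(-36) + 7 = 117/2 + 7 = 131/2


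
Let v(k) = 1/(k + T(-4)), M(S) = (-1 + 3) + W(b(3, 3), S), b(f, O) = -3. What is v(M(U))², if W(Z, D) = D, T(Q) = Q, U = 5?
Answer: ⅑ ≈ 0.11111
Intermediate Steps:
M(S) = 2 + S (M(S) = (-1 + 3) + S = 2 + S)
v(k) = 1/(-4 + k) (v(k) = 1/(k - 4) = 1/(-4 + k))
v(M(U))² = (1/(-4 + (2 + 5)))² = (1/(-4 + 7))² = (1/3)² = (⅓)² = ⅑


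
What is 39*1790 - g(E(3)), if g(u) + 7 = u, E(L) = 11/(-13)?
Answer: 907632/13 ≈ 69818.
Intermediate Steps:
E(L) = -11/13 (E(L) = 11*(-1/13) = -11/13)
g(u) = -7 + u
39*1790 - g(E(3)) = 39*1790 - (-7 - 11/13) = 69810 - 1*(-102/13) = 69810 + 102/13 = 907632/13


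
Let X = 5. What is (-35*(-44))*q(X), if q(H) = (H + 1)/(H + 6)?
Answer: 840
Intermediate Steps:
q(H) = (1 + H)/(6 + H)
(-35*(-44))*q(X) = (-35*(-44))*((1 + 5)/(6 + 5)) = 1540*(6/11) = 840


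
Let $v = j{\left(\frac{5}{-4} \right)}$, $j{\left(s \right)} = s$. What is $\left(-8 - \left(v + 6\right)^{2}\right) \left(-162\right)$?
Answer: $\frac{39609}{8} \approx 4951.1$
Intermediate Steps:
$v = - \frac{5}{4}$ ($v = \frac{5}{-4} = 5 \left(- \frac{1}{4}\right) = - \frac{5}{4} \approx -1.25$)
$\left(-8 - \left(v + 6\right)^{2}\right) \left(-162\right) = \left(-8 - \left(- \frac{5}{4} + 6\right)^{2}\right) \left(-162\right) = \left(-8 - \left(\frac{19}{4}\right)^{2}\right) \left(-162\right) = \left(-8 - \frac{361}{16}\right) \left(-162\right) = \left(- \frac{489}{16}\right) \left(-162\right) = \frac{39609}{8}$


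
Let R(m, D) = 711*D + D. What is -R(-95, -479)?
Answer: 341048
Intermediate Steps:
R(m, D) = 712*D
-R(-95, -479) = -712*(-479) = -1*(-341048) = 341048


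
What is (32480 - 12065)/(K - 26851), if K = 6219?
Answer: -20415/20632 ≈ -0.98948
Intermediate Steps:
(32480 - 12065)/(K - 26851) = (32480 - 12065)/(6219 - 26851) = 20415/(-20632) = 20415*(-1/20632) = -20415/20632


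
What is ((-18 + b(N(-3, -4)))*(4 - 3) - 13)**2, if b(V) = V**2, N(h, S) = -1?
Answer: 900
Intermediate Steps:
((-18 + b(N(-3, -4)))*(4 - 3) - 13)**2 = ((-18 + (-1)**2)*(4 - 3) - 13)**2 = ((-18 + 1)*1 - 13)**2 = (-17*1 - 13)**2 = (-17 - 13)**2 = (-30)**2 = 900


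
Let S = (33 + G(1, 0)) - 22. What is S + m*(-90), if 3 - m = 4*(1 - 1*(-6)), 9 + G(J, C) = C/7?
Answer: 2252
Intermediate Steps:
G(J, C) = -9 + C/7
S = 2 (S = (33 + (-9 + (1/7)*0)) - 22 = (33 + (-9 + 0)) - 22 = (33 - 9) - 22 = 24 - 22 = 2)
m = -25 (m = 3 - 4*(1 - 1*(-6)) = 3 - 4*(1 + 6) = 3 - 4*7 = 3 - 1*28 = 3 - 28 = -25)
S + m*(-90) = 2 - 25*(-90) = 2 + 2250 = 2252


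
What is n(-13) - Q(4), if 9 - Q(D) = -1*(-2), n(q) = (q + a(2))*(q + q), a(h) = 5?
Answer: 201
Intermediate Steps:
n(q) = 2*q*(5 + q) (n(q) = (q + 5)*(q + q) = (5 + q)*(2*q) = 2*q*(5 + q))
Q(D) = 7 (Q(D) = 9 - (-1)*(-2) = 9 - 1*2 = 9 - 2 = 7)
n(-13) - Q(4) = 2*(-13)*(5 - 13) - 1*7 = 2*(-13)*(-8) - 7 = 208 - 7 = 201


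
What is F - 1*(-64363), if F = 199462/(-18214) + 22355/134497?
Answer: 78822723219655/1224864179 ≈ 64352.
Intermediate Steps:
F = -13209933322/1224864179 (F = 199462*(-1/18214) + 22355*(1/134497) = -99731/9107 + 22355/134497 = -13209933322/1224864179 ≈ -10.785)
F - 1*(-64363) = -13209933322/1224864179 - 1*(-64363) = -13209933322/1224864179 + 64363 = 78822723219655/1224864179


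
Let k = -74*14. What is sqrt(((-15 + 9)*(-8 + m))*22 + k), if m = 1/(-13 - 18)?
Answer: 4*sqrt(1457)/31 ≈ 4.9252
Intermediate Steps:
m = -1/31 (m = 1/(-31) = -1/31 ≈ -0.032258)
k = -1036
sqrt(((-15 + 9)*(-8 + m))*22 + k) = sqrt(((-15 + 9)*(-8 - 1/31))*22 - 1036) = sqrt(-6*(-249/31)*22 - 1036) = sqrt((1494/31)*22 - 1036) = sqrt(32868/31 - 1036) = sqrt(752/31) = 4*sqrt(1457)/31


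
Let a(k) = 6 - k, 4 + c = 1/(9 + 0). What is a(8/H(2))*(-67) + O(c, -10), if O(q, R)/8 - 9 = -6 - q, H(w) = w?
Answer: -710/9 ≈ -78.889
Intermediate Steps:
c = -35/9 (c = -4 + 1/(9 + 0) = -4 + 1/9 = -4 + ⅑ = -35/9 ≈ -3.8889)
O(q, R) = 24 - 8*q (O(q, R) = 72 + 8*(-6 - q) = 72 + (-48 - 8*q) = 24 - 8*q)
a(8/H(2))*(-67) + O(c, -10) = (6 - 8/2)*(-67) + (24 - 8*(-35/9)) = (6 - 8/2)*(-67) + (24 + 280/9) = (6 - 1*4)*(-67) + 496/9 = (6 - 4)*(-67) + 496/9 = 2*(-67) + 496/9 = -134 + 496/9 = -710/9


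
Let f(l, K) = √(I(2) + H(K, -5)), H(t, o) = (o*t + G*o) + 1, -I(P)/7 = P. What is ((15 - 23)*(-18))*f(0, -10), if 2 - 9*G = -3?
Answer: 96*√77 ≈ 842.40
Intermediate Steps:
G = 5/9 (G = 2/9 - ⅑*(-3) = 2/9 + ⅓ = 5/9 ≈ 0.55556)
I(P) = -7*P
H(t, o) = 1 + 5*o/9 + o*t (H(t, o) = (o*t + 5*o/9) + 1 = (5*o/9 + o*t) + 1 = 1 + 5*o/9 + o*t)
f(l, K) = √(-142/9 - 5*K) (f(l, K) = √(-7*2 + (1 + (5/9)*(-5) - 5*K)) = √(-14 + (1 - 25/9 - 5*K)) = √(-14 + (-16/9 - 5*K)) = √(-142/9 - 5*K))
((15 - 23)*(-18))*f(0, -10) = ((15 - 23)*(-18))*(√(-142 - 45*(-10))/3) = (-8*(-18))*(√(-142 + 450)/3) = 144*(√308/3) = 144*((2*√77)/3) = 144*(2*√77/3) = 96*√77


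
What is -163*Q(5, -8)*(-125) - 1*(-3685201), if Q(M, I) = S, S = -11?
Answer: 3461076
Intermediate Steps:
Q(M, I) = -11
-163*Q(5, -8)*(-125) - 1*(-3685201) = -163*(-11)*(-125) - 1*(-3685201) = 1793*(-125) + 3685201 = -224125 + 3685201 = 3461076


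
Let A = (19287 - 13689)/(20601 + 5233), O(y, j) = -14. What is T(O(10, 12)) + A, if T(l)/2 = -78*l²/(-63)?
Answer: 18815549/38751 ≈ 485.55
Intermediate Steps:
T(l) = 52*l²/21 (T(l) = 2*(-78*l²/(-63)) = 2*(-78*l²*(-1/63)) = 2*(26*l²/21) = 52*l²/21)
A = 2799/12917 (A = 5598/25834 = 5598*(1/25834) = 2799/12917 ≈ 0.21669)
T(O(10, 12)) + A = (52/21)*(-14)² + 2799/12917 = (52/21)*196 + 2799/12917 = 1456/3 + 2799/12917 = 18815549/38751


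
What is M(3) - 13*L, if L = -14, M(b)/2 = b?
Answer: 188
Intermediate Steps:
M(b) = 2*b
M(3) - 13*L = 2*3 - 13*(-14) = 6 + 182 = 188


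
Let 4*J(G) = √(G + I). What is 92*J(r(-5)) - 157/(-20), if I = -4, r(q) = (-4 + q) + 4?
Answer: 157/20 + 69*I ≈ 7.85 + 69.0*I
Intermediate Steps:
r(q) = q
J(G) = √(-4 + G)/4 (J(G) = √(G - 4)/4 = √(-4 + G)/4)
92*J(r(-5)) - 157/(-20) = 92*(√(-4 - 5)/4) - 157/(-20) = 92*(√(-9)/4) - 157*(-1/20) = 92*((3*I)/4) + 157/20 = 92*(3*I/4) + 157/20 = 69*I + 157/20 = 157/20 + 69*I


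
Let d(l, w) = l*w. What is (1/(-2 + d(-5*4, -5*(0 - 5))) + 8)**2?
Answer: 16120225/252004 ≈ 63.968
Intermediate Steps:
(1/(-2 + d(-5*4, -5*(0 - 5))) + 8)**2 = (1/(-2 + (-5*4)*(-5*(0 - 5))) + 8)**2 = (1/(-2 - (-100)*(-5)) + 8)**2 = (1/(-2 - 20*25) + 8)**2 = (1/(-2 - 500) + 8)**2 = (1/(-502) + 8)**2 = (-1/502 + 8)**2 = (4015/502)**2 = 16120225/252004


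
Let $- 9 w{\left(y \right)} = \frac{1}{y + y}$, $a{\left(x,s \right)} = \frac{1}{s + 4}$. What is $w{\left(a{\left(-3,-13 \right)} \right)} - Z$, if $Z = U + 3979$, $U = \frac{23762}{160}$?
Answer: $- \frac{330161}{80} \approx -4127.0$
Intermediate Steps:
$a{\left(x,s \right)} = \frac{1}{4 + s}$
$U = \frac{11881}{80}$ ($U = 23762 \cdot \frac{1}{160} = \frac{11881}{80} \approx 148.51$)
$Z = \frac{330201}{80}$ ($Z = \frac{11881}{80} + 3979 = \frac{330201}{80} \approx 4127.5$)
$w{\left(y \right)} = - \frac{1}{18 y}$ ($w{\left(y \right)} = - \frac{1}{9 \left(y + y\right)} = - \frac{1}{9 \cdot 2 y} = - \frac{\frac{1}{2} \frac{1}{y}}{9} = - \frac{1}{18 y}$)
$w{\left(a{\left(-3,-13 \right)} \right)} - Z = - \frac{1}{18 \frac{1}{4 - 13}} - \frac{330201}{80} = - \frac{1}{18 \frac{1}{-9}} - \frac{330201}{80} = - \frac{1}{18 \left(- \frac{1}{9}\right)} - \frac{330201}{80} = \left(- \frac{1}{18}\right) \left(-9\right) - \frac{330201}{80} = \frac{1}{2} - \frac{330201}{80} = - \frac{330161}{80}$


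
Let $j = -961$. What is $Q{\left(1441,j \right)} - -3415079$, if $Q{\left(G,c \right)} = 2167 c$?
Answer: $1332592$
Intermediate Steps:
$Q{\left(1441,j \right)} - -3415079 = 2167 \left(-961\right) - -3415079 = -2082487 + 3415079 = 1332592$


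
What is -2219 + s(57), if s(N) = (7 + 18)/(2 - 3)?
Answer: -2244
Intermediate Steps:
s(N) = -25 (s(N) = 25/(-1) = 25*(-1) = -25)
-2219 + s(57) = -2219 - 25 = -2244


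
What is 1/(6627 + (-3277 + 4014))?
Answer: 1/7364 ≈ 0.00013580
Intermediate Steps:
1/(6627 + (-3277 + 4014)) = 1/(6627 + 737) = 1/7364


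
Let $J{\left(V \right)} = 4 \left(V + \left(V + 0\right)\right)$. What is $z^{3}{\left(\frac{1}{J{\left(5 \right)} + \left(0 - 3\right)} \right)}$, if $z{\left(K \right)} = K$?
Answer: $\frac{1}{50653} \approx 1.9742 \cdot 10^{-5}$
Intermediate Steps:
$J{\left(V \right)} = 8 V$ ($J{\left(V \right)} = 4 \left(V + V\right) = 4 \cdot 2 V = 8 V$)
$z^{3}{\left(\frac{1}{J{\left(5 \right)} + \left(0 - 3\right)} \right)} = \left(\frac{1}{8 \cdot 5 + \left(0 - 3\right)}\right)^{3} = \left(\frac{1}{40 + \left(0 - 3\right)}\right)^{3} = \left(\frac{1}{40 - 3}\right)^{3} = \left(\frac{1}{37}\right)^{3} = \frac{1}{50653}$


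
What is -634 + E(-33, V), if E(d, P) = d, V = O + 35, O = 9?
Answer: -667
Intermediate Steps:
V = 44 (V = 9 + 35 = 44)
-634 + E(-33, V) = -634 - 33 = -667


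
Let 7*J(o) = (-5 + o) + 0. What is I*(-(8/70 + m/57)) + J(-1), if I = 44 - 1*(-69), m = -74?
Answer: 265196/1995 ≈ 132.93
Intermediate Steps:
J(o) = -5/7 + o/7 (J(o) = ((-5 + o) + 0)/7 = (-5 + o)/7 = -5/7 + o/7)
I = 113 (I = 44 + 69 = 113)
I*(-(8/70 + m/57)) + J(-1) = 113*(-(8/70 - 74/57)) + (-5/7 + (⅐)*(-1)) = 113*(-(8*(1/70) - 74*1/57)) + (-5/7 - ⅐) = 113*(-(4/35 - 74/57)) - 6/7 = 113*(-1*(-2362/1995)) - 6/7 = 113*(2362/1995) - 6/7 = 266906/1995 - 6/7 = 265196/1995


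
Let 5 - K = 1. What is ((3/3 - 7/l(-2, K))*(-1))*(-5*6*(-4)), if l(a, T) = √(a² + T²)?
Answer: -120 + 84*√5 ≈ 67.830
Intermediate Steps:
K = 4 (K = 5 - 1*1 = 5 - 1 = 4)
l(a, T) = √(T² + a²)
((3/3 - 7/l(-2, K))*(-1))*(-5*6*(-4)) = ((3/3 - 7/√(4² + (-2)²))*(-1))*(-5*6*(-4)) = ((3*(⅓) - 7/√(16 + 4))*(-1))*(-30*(-4)) = ((1 - 7*√5/10)*(-1))*120 = (-1 + 7*√5/10)*120 = -120 + 84*√5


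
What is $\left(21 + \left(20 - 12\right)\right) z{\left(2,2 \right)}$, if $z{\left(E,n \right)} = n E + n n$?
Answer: $232$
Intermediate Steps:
$z{\left(E,n \right)} = n^{2} + E n$ ($z{\left(E,n \right)} = E n + n^{2} = n^{2} + E n$)
$\left(21 + \left(20 - 12\right)\right) z{\left(2,2 \right)} = \left(21 + \left(20 - 12\right)\right) 2 \left(2 + 2\right) = \left(21 + \left(20 - 12\right)\right) 2 \cdot 4 = \left(21 + 8\right) 8 = 29 \cdot 8 = 232$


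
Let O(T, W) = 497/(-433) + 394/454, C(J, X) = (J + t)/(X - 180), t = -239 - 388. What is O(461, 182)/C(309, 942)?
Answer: 3494786/5209423 ≈ 0.67086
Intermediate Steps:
t = -627
C(J, X) = (-627 + J)/(-180 + X) (C(J, X) = (J - 627)/(X - 180) = (-627 + J)/(-180 + X))
O(T, W) = -27518/98291 (O(T, W) = 497*(-1/433) + 394*(1/454) = -497/433 + 197/227 = -27518/98291)
O(461, 182)/C(309, 942) = -27518*(-180 + 942)/(-627 + 309)/98291 = -27518/(98291*(-318/762)) = -27518/(98291*((1/762)*(-318))) = -27518/(98291*(-53/127)) = -27518/98291*(-127/53) = 3494786/5209423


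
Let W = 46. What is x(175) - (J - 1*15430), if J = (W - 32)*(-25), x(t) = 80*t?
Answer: 29780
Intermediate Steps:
J = -350 (J = (46 - 32)*(-25) = 14*(-25) = -350)
x(175) - (J - 1*15430) = 80*175 - (-350 - 1*15430) = 14000 - (-350 - 15430) = 14000 - 1*(-15780) = 14000 + 15780 = 29780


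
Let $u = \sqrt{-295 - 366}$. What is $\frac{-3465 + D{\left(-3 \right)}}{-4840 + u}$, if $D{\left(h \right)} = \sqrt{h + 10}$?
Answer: $\frac{3465 - \sqrt{7}}{4840 - i \sqrt{661}} \approx 0.71534 + 0.0037999 i$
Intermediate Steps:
$D{\left(h \right)} = \sqrt{10 + h}$
$u = i \sqrt{661}$ ($u = \sqrt{-661} = i \sqrt{661} \approx 25.71 i$)
$\frac{-3465 + D{\left(-3 \right)}}{-4840 + u} = \frac{-3465 + \sqrt{10 - 3}}{-4840 + i \sqrt{661}} = \frac{-3465 + \sqrt{7}}{-4840 + i \sqrt{661}}$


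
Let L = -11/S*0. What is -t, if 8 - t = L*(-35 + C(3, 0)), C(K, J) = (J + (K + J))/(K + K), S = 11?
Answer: -8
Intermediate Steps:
L = 0 (L = -11/11*0 = -11*1/11*0 = -1*0 = 0)
C(K, J) = (K + 2*J)/(2*K) (C(K, J) = (J + (J + K))/((2*K)) = (K + 2*J)*(1/(2*K)) = (K + 2*J)/(2*K))
t = 8 (t = 8 - 0*(-35 + (0 + (½)*3)/3) = 8 - 0*(-35 + (0 + 3/2)/3) = 8 - 0*(-35 + (⅓)*(3/2)) = 8 - 0*(-35 + ½) = 8 - 0*(-69)/2 = 8 - 1*0 = 8 + 0 = 8)
-t = -1*8 = -8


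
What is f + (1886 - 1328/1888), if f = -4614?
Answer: -321987/118 ≈ -2728.7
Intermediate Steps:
f + (1886 - 1328/1888) = -4614 + (1886 - 1328/1888) = -4614 + (1886 - 1*83/118) = -4614 + (1886 - 83/118) = -4614 + 222465/118 = -321987/118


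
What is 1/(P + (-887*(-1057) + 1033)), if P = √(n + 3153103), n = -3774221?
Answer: 469296/440477781791 - I*√621118/880955563582 ≈ 1.0654e-6 - 8.9461e-10*I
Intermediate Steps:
P = I*√621118 (P = √(-3774221 + 3153103) = √(-621118) = I*√621118 ≈ 788.11*I)
1/(P + (-887*(-1057) + 1033)) = 1/(I*√621118 + (-887*(-1057) + 1033)) = 1/(I*√621118 + (937559 + 1033)) = 1/(I*√621118 + 938592) = 1/(938592 + I*√621118)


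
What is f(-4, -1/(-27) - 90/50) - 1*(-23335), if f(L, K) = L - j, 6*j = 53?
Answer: 139933/6 ≈ 23322.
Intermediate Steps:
j = 53/6 (j = (⅙)*53 = 53/6 ≈ 8.8333)
f(L, K) = -53/6 + L (f(L, K) = L - 1*53/6 = L - 53/6 = -53/6 + L)
f(-4, -1/(-27) - 90/50) - 1*(-23335) = (-53/6 - 4) - 1*(-23335) = -77/6 + 23335 = 139933/6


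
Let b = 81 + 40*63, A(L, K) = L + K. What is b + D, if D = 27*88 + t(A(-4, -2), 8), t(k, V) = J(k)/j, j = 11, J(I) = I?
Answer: 54741/11 ≈ 4976.5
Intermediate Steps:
A(L, K) = K + L
t(k, V) = k/11
b = 2601 (b = 81 + 2520 = 2601)
D = 26130/11 (D = 27*88 + (-2 - 4)/11 = 2376 + (1/11)*(-6) = 2376 - 6/11 = 26130/11 ≈ 2375.5)
b + D = 2601 + 26130/11 = 54741/11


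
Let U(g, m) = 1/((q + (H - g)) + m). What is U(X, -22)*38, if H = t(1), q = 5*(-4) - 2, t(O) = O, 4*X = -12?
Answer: -19/20 ≈ -0.95000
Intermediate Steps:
X = -3 (X = (¼)*(-12) = -3)
q = -22 (q = -20 - 2 = -22)
H = 1
U(g, m) = 1/(-21 + m - g) (U(g, m) = 1/((-22 + (1 - g)) + m) = 1/((-21 - g) + m) = 1/(-21 + m - g))
U(X, -22)*38 = 38/(-21 - 22 - 1*(-3)) = 38/(-21 - 22 + 3) = 38/(-40) = -1/40*38 = -19/20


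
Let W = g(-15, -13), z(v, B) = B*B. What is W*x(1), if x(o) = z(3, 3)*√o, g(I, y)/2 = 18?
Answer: 324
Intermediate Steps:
z(v, B) = B²
g(I, y) = 36 (g(I, y) = 2*18 = 36)
x(o) = 9*√o (x(o) = 3²*√o = 9*√o)
W = 36
W*x(1) = 36*(9*√1) = 36*(9*1) = 36*9 = 324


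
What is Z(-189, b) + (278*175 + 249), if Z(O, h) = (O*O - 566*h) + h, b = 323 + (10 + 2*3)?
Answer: -106915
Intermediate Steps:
b = 339 (b = 323 + (10 + 6) = 323 + 16 = 339)
Z(O, h) = O² - 565*h (Z(O, h) = (O² - 566*h) + h = O² - 565*h)
Z(-189, b) + (278*175 + 249) = ((-189)² - 565*339) + (278*175 + 249) = (35721 - 191535) + (48650 + 249) = -155814 + 48899 = -106915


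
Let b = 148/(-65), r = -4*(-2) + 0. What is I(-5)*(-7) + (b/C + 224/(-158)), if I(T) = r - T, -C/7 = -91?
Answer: -302309597/3270995 ≈ -92.421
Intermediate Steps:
C = 637 (C = -7*(-91) = 637)
r = 8 (r = 8 + 0 = 8)
I(T) = 8 - T
b = -148/65 (b = 148*(-1/65) = -148/65 ≈ -2.2769)
I(-5)*(-7) + (b/C + 224/(-158)) = (8 - 1*(-5))*(-7) + (-148/65/637 + 224/(-158)) = (8 + 5)*(-7) + (-148/65*1/637 + 224*(-1/158)) = 13*(-7) + (-148/41405 - 112/79) = -91 - 4649052/3270995 = -302309597/3270995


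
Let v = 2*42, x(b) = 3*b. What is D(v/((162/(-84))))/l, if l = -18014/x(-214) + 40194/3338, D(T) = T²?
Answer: 6860444528/145015785 ≈ 47.308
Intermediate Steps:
v = 84
l = 21483820/535749 (l = -18014/(3*(-214)) + 40194/3338 = -18014/(-642) + 40194*(1/3338) = -18014*(-1/642) + 20097/1669 = 9007/321 + 20097/1669 = 21483820/535749 ≈ 40.101)
D(v/((162/(-84))))/l = (84/((162/(-84))))²/(21483820/535749) = (84/((162*(-1/84))))²*(535749/21483820) = (84/(-27/14))²*(535749/21483820) = (84*(-14/27))²*(535749/21483820) = (-392/9)²*(535749/21483820) = (153664/81)*(535749/21483820) = 6860444528/145015785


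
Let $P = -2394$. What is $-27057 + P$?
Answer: $-29451$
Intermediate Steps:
$-27057 + P = -27057 - 2394 = -29451$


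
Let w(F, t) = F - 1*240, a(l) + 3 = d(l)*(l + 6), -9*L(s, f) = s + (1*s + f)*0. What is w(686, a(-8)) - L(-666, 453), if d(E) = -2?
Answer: 372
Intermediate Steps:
L(s, f) = -s/9 (L(s, f) = -(s + (1*s + f)*0)/9 = -(s + (s + f)*0)/9 = -(s + (f + s)*0)/9 = -(s + 0)/9 = -s/9)
a(l) = -15 - 2*l (a(l) = -3 - 2*(l + 6) = -3 - 2*(6 + l) = -3 + (-12 - 2*l) = -15 - 2*l)
w(F, t) = -240 + F (w(F, t) = F - 240 = -240 + F)
w(686, a(-8)) - L(-666, 453) = (-240 + 686) - (-1)*(-666)/9 = 446 - 1*74 = 446 - 74 = 372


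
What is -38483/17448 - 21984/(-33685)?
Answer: -912723023/587735880 ≈ -1.5529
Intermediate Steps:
-38483/17448 - 21984/(-33685) = -38483*1/17448 - 21984*(-1/33685) = -38483/17448 + 21984/33685 = -912723023/587735880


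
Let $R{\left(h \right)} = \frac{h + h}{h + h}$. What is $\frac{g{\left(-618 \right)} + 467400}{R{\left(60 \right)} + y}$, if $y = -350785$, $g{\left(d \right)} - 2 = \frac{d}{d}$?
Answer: $- \frac{155801}{116928} \approx -1.3325$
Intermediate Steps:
$g{\left(d \right)} = 3$ ($g{\left(d \right)} = 2 + \frac{d}{d} = 2 + 1 = 3$)
$R{\left(h \right)} = 1$ ($R{\left(h \right)} = \frac{2 h}{2 h} = 2 h \frac{1}{2 h} = 1$)
$\frac{g{\left(-618 \right)} + 467400}{R{\left(60 \right)} + y} = \frac{3 + 467400}{1 - 350785} = \frac{467403}{-350784} = 467403 \left(- \frac{1}{350784}\right) = - \frac{155801}{116928}$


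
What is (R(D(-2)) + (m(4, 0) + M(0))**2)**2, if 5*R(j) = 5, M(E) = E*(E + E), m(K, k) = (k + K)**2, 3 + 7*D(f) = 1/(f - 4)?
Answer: 66049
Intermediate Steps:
D(f) = -3/7 + 1/(7*(-4 + f)) (D(f) = -3/7 + 1/(7*(f - 4)) = -3/7 + 1/(7*(-4 + f)))
m(K, k) = (K + k)**2
M(E) = 2*E**2 (M(E) = E*(2*E) = 2*E**2)
R(j) = 1 (R(j) = (1/5)*5 = 1)
(R(D(-2)) + (m(4, 0) + M(0))**2)**2 = (1 + ((4 + 0)**2 + 2*0**2)**2)**2 = (1 + (4**2 + 2*0)**2)**2 = (1 + (16 + 0)**2)**2 = (1 + 16**2)**2 = (1 + 256)**2 = 257**2 = 66049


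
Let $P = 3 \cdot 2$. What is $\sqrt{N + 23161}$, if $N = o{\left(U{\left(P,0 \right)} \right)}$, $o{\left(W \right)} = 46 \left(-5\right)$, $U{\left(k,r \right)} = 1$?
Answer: $\sqrt{22931} \approx 151.43$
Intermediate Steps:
$P = 6$
$o{\left(W \right)} = -230$
$N = -230$
$\sqrt{N + 23161} = \sqrt{-230 + 23161} = \sqrt{22931}$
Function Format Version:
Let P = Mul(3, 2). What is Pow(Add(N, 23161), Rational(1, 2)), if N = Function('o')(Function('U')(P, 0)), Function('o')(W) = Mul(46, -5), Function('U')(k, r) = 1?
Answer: Pow(22931, Rational(1, 2)) ≈ 151.43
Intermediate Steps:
P = 6
Function('o')(W) = -230
N = -230
Pow(Add(N, 23161), Rational(1, 2)) = Pow(Add(-230, 23161), Rational(1, 2)) = Pow(22931, Rational(1, 2))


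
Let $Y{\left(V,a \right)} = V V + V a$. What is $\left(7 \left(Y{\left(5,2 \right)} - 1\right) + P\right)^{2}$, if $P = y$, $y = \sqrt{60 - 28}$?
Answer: $56676 + 1904 \sqrt{2} \approx 59369.0$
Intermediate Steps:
$Y{\left(V,a \right)} = V^{2} + V a$
$y = 4 \sqrt{2}$ ($y = \sqrt{32} = 4 \sqrt{2} \approx 5.6569$)
$P = 4 \sqrt{2} \approx 5.6569$
$\left(7 \left(Y{\left(5,2 \right)} - 1\right) + P\right)^{2} = \left(7 \left(5 \left(5 + 2\right) - 1\right) + 4 \sqrt{2}\right)^{2} = \left(7 \left(5 \cdot 7 - 1\right) + 4 \sqrt{2}\right)^{2} = \left(7 \left(35 - 1\right) + 4 \sqrt{2}\right)^{2} = \left(7 \cdot 34 + 4 \sqrt{2}\right)^{2} = \left(238 + 4 \sqrt{2}\right)^{2}$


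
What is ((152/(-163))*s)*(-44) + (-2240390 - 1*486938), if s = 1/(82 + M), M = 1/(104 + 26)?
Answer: -4739394271264/1737743 ≈ -2.7273e+6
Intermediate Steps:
M = 1/130 ≈ 0.0076923
s = 130/10661 (s = 1/(82 + 1/130) = 1/(10661/130) = 130/10661 ≈ 0.012194)
((152/(-163))*s)*(-44) + (-2240390 - 1*486938) = ((152/(-163))*(130/10661))*(-44) + (-2240390 - 1*486938) = ((152*(-1/163))*(130/10661))*(-44) + (-2240390 - 486938) = -152/163*130/10661*(-44) - 2727328 = -19760/1737743*(-44) - 2727328 = 869440/1737743 - 2727328 = -4739394271264/1737743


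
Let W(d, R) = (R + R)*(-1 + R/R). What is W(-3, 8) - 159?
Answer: -159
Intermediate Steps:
W(d, R) = 0 (W(d, R) = (2*R)*(-1 + 1) = (2*R)*0 = 0)
W(-3, 8) - 159 = 0 - 159 = -159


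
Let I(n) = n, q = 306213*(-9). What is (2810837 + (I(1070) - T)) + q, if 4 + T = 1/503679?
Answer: 28203001925/503679 ≈ 55994.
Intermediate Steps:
q = -2755917
T = -2014715/503679 (T = -4 + 1/503679 = -2014715/503679 ≈ -4.0000)
(2810837 + (I(1070) - T)) + q = (2810837 + (1070 - 1*(-2014715/503679))) - 2755917 = (2810837 + (1070 + 2014715/503679)) - 2755917 = (2810837 + 540951245/503679) - 2755917 = 1416300520568/503679 - 2755917 = 28203001925/503679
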